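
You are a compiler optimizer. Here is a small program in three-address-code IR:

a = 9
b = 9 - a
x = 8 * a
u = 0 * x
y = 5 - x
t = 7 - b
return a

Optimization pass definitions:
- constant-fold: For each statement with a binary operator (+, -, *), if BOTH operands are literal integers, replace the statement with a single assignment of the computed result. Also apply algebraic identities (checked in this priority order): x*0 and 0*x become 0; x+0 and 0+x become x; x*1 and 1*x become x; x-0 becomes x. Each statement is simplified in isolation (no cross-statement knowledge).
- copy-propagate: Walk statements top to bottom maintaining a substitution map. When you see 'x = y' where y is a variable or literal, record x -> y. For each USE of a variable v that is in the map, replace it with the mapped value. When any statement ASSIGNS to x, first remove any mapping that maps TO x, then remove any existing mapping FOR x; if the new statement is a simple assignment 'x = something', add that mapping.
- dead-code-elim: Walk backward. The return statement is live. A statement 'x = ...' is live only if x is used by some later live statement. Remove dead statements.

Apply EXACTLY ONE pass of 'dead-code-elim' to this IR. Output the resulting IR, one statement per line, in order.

Answer: a = 9
return a

Derivation:
Applying dead-code-elim statement-by-statement:
  [7] return a  -> KEEP (return); live=['a']
  [6] t = 7 - b  -> DEAD (t not live)
  [5] y = 5 - x  -> DEAD (y not live)
  [4] u = 0 * x  -> DEAD (u not live)
  [3] x = 8 * a  -> DEAD (x not live)
  [2] b = 9 - a  -> DEAD (b not live)
  [1] a = 9  -> KEEP; live=[]
Result (2 stmts):
  a = 9
  return a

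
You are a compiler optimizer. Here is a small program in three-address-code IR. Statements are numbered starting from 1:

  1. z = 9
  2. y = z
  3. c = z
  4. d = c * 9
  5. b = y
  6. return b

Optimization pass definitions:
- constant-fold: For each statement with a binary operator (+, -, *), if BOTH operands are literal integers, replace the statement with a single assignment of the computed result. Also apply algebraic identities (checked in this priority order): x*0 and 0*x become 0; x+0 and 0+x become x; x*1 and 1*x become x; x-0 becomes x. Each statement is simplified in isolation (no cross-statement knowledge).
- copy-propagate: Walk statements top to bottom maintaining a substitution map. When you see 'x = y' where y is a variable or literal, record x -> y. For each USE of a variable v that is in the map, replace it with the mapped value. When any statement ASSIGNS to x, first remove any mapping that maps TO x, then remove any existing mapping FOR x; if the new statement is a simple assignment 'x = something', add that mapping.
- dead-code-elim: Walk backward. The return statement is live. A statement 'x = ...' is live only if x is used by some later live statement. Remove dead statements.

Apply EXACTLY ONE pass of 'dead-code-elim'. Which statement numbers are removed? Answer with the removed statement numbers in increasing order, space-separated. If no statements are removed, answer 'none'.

Backward liveness scan:
Stmt 1 'z = 9': KEEP (z is live); live-in = []
Stmt 2 'y = z': KEEP (y is live); live-in = ['z']
Stmt 3 'c = z': DEAD (c not in live set ['y'])
Stmt 4 'd = c * 9': DEAD (d not in live set ['y'])
Stmt 5 'b = y': KEEP (b is live); live-in = ['y']
Stmt 6 'return b': KEEP (return); live-in = ['b']
Removed statement numbers: [3, 4]
Surviving IR:
  z = 9
  y = z
  b = y
  return b

Answer: 3 4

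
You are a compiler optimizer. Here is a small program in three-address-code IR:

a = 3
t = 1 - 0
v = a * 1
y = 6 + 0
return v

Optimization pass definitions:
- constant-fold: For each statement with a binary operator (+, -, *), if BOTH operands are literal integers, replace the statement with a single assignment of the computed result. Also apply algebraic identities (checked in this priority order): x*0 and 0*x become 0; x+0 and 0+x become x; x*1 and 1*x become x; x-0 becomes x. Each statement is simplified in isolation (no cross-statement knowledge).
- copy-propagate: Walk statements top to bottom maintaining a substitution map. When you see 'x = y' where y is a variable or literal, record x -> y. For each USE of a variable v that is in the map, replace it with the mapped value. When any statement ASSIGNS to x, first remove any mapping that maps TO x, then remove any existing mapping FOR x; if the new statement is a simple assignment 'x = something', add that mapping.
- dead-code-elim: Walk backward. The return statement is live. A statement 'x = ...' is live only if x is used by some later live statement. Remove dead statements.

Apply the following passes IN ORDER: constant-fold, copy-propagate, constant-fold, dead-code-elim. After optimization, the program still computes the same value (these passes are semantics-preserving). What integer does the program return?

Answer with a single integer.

Answer: 3

Derivation:
Initial IR:
  a = 3
  t = 1 - 0
  v = a * 1
  y = 6 + 0
  return v
After constant-fold (5 stmts):
  a = 3
  t = 1
  v = a
  y = 6
  return v
After copy-propagate (5 stmts):
  a = 3
  t = 1
  v = 3
  y = 6
  return 3
After constant-fold (5 stmts):
  a = 3
  t = 1
  v = 3
  y = 6
  return 3
After dead-code-elim (1 stmts):
  return 3
Evaluate:
  a = 3  =>  a = 3
  t = 1 - 0  =>  t = 1
  v = a * 1  =>  v = 3
  y = 6 + 0  =>  y = 6
  return v = 3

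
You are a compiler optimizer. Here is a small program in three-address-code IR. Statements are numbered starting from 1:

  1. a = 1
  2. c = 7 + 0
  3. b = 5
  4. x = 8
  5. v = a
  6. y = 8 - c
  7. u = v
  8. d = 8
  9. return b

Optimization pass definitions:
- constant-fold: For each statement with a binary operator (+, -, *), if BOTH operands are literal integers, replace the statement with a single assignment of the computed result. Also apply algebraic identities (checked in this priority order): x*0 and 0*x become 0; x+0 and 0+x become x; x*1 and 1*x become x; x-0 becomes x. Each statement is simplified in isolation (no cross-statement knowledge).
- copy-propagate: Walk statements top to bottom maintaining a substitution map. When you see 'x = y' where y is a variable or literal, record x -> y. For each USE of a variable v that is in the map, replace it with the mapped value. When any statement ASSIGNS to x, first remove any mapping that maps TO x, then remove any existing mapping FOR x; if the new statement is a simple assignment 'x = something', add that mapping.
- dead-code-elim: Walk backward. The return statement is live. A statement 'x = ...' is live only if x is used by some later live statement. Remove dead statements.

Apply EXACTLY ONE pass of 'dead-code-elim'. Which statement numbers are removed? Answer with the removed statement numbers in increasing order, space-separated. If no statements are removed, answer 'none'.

Backward liveness scan:
Stmt 1 'a = 1': DEAD (a not in live set [])
Stmt 2 'c = 7 + 0': DEAD (c not in live set [])
Stmt 3 'b = 5': KEEP (b is live); live-in = []
Stmt 4 'x = 8': DEAD (x not in live set ['b'])
Stmt 5 'v = a': DEAD (v not in live set ['b'])
Stmt 6 'y = 8 - c': DEAD (y not in live set ['b'])
Stmt 7 'u = v': DEAD (u not in live set ['b'])
Stmt 8 'd = 8': DEAD (d not in live set ['b'])
Stmt 9 'return b': KEEP (return); live-in = ['b']
Removed statement numbers: [1, 2, 4, 5, 6, 7, 8]
Surviving IR:
  b = 5
  return b

Answer: 1 2 4 5 6 7 8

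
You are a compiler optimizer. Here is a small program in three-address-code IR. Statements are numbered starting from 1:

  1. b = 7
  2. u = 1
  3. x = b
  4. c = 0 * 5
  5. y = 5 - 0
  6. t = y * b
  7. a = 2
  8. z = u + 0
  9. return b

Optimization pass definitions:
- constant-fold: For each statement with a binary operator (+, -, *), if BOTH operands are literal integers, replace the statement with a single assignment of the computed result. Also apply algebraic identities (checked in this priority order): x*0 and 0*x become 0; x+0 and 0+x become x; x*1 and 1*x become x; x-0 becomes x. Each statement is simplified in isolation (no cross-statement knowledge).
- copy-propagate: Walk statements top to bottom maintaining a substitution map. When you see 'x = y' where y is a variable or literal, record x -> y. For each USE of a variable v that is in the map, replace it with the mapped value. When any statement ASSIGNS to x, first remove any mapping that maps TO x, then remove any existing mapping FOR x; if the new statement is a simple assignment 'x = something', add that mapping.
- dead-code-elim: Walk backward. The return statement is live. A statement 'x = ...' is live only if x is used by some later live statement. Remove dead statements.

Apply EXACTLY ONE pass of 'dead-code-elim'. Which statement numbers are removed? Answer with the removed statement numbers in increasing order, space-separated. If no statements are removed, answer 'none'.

Answer: 2 3 4 5 6 7 8

Derivation:
Backward liveness scan:
Stmt 1 'b = 7': KEEP (b is live); live-in = []
Stmt 2 'u = 1': DEAD (u not in live set ['b'])
Stmt 3 'x = b': DEAD (x not in live set ['b'])
Stmt 4 'c = 0 * 5': DEAD (c not in live set ['b'])
Stmt 5 'y = 5 - 0': DEAD (y not in live set ['b'])
Stmt 6 't = y * b': DEAD (t not in live set ['b'])
Stmt 7 'a = 2': DEAD (a not in live set ['b'])
Stmt 8 'z = u + 0': DEAD (z not in live set ['b'])
Stmt 9 'return b': KEEP (return); live-in = ['b']
Removed statement numbers: [2, 3, 4, 5, 6, 7, 8]
Surviving IR:
  b = 7
  return b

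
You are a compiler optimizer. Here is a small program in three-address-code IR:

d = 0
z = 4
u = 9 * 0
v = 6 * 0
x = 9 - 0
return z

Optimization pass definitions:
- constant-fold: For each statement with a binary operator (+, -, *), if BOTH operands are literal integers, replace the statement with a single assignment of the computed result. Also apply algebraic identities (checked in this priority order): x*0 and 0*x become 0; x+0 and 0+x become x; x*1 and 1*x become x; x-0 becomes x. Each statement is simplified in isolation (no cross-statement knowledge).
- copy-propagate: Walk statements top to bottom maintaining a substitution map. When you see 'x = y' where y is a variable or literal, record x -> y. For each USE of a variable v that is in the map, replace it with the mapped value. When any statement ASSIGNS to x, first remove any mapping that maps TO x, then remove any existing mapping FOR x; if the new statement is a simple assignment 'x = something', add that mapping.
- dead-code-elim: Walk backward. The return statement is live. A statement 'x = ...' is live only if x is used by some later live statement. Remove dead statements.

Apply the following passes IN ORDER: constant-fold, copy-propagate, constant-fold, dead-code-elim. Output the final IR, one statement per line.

Answer: return 4

Derivation:
Initial IR:
  d = 0
  z = 4
  u = 9 * 0
  v = 6 * 0
  x = 9 - 0
  return z
After constant-fold (6 stmts):
  d = 0
  z = 4
  u = 0
  v = 0
  x = 9
  return z
After copy-propagate (6 stmts):
  d = 0
  z = 4
  u = 0
  v = 0
  x = 9
  return 4
After constant-fold (6 stmts):
  d = 0
  z = 4
  u = 0
  v = 0
  x = 9
  return 4
After dead-code-elim (1 stmts):
  return 4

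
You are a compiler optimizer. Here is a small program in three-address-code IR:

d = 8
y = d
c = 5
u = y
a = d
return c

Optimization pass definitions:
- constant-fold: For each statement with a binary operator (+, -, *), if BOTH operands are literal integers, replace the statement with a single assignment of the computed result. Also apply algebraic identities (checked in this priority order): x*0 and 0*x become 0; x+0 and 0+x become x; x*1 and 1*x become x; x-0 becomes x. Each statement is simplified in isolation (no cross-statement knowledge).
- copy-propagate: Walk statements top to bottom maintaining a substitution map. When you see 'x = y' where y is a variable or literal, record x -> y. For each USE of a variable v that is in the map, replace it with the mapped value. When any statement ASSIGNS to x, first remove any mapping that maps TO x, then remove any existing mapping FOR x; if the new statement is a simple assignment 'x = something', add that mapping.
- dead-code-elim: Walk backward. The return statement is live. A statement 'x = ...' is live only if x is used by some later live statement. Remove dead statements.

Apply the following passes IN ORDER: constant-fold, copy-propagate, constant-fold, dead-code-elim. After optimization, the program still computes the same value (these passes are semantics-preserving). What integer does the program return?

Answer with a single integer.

Initial IR:
  d = 8
  y = d
  c = 5
  u = y
  a = d
  return c
After constant-fold (6 stmts):
  d = 8
  y = d
  c = 5
  u = y
  a = d
  return c
After copy-propagate (6 stmts):
  d = 8
  y = 8
  c = 5
  u = 8
  a = 8
  return 5
After constant-fold (6 stmts):
  d = 8
  y = 8
  c = 5
  u = 8
  a = 8
  return 5
After dead-code-elim (1 stmts):
  return 5
Evaluate:
  d = 8  =>  d = 8
  y = d  =>  y = 8
  c = 5  =>  c = 5
  u = y  =>  u = 8
  a = d  =>  a = 8
  return c = 5

Answer: 5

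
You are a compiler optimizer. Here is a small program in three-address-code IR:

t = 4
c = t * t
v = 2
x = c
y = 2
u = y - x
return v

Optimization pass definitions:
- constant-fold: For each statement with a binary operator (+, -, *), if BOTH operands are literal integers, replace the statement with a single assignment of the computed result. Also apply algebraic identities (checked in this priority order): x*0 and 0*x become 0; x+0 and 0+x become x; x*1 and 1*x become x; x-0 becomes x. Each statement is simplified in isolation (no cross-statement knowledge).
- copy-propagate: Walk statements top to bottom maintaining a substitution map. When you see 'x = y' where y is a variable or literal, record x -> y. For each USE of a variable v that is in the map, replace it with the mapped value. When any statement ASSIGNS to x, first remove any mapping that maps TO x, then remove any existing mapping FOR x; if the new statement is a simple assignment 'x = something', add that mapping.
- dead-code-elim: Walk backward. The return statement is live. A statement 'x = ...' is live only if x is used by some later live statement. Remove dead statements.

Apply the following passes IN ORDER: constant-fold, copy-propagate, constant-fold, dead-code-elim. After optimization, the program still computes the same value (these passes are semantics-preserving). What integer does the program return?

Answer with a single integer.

Initial IR:
  t = 4
  c = t * t
  v = 2
  x = c
  y = 2
  u = y - x
  return v
After constant-fold (7 stmts):
  t = 4
  c = t * t
  v = 2
  x = c
  y = 2
  u = y - x
  return v
After copy-propagate (7 stmts):
  t = 4
  c = 4 * 4
  v = 2
  x = c
  y = 2
  u = 2 - c
  return 2
After constant-fold (7 stmts):
  t = 4
  c = 16
  v = 2
  x = c
  y = 2
  u = 2 - c
  return 2
After dead-code-elim (1 stmts):
  return 2
Evaluate:
  t = 4  =>  t = 4
  c = t * t  =>  c = 16
  v = 2  =>  v = 2
  x = c  =>  x = 16
  y = 2  =>  y = 2
  u = y - x  =>  u = -14
  return v = 2

Answer: 2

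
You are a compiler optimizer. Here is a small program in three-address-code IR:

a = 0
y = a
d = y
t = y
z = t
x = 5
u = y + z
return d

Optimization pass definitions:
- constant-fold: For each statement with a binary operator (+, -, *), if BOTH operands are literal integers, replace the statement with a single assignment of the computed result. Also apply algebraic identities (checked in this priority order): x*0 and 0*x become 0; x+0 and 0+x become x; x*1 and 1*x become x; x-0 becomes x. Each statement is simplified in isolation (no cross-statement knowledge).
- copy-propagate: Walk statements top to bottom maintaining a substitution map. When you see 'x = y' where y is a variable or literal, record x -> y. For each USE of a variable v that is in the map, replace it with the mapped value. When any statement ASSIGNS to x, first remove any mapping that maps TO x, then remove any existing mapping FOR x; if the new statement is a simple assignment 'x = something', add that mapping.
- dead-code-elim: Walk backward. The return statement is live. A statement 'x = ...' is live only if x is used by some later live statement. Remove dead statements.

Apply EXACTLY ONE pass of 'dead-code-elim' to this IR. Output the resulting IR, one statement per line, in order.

Answer: a = 0
y = a
d = y
return d

Derivation:
Applying dead-code-elim statement-by-statement:
  [8] return d  -> KEEP (return); live=['d']
  [7] u = y + z  -> DEAD (u not live)
  [6] x = 5  -> DEAD (x not live)
  [5] z = t  -> DEAD (z not live)
  [4] t = y  -> DEAD (t not live)
  [3] d = y  -> KEEP; live=['y']
  [2] y = a  -> KEEP; live=['a']
  [1] a = 0  -> KEEP; live=[]
Result (4 stmts):
  a = 0
  y = a
  d = y
  return d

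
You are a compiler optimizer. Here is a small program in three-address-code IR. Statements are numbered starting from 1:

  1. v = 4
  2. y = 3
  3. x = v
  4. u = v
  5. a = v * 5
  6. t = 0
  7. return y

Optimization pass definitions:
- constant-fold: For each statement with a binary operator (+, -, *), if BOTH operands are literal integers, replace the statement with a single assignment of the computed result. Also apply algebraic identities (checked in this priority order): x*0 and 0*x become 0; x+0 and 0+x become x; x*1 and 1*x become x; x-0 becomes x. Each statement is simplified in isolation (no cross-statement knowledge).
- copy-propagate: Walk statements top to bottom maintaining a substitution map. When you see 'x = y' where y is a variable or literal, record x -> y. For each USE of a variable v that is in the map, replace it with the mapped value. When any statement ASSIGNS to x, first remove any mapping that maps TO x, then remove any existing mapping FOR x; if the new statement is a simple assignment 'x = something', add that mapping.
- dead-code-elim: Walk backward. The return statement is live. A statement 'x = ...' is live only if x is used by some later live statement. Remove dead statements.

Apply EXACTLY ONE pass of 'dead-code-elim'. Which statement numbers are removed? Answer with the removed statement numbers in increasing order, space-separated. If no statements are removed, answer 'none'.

Answer: 1 3 4 5 6

Derivation:
Backward liveness scan:
Stmt 1 'v = 4': DEAD (v not in live set [])
Stmt 2 'y = 3': KEEP (y is live); live-in = []
Stmt 3 'x = v': DEAD (x not in live set ['y'])
Stmt 4 'u = v': DEAD (u not in live set ['y'])
Stmt 5 'a = v * 5': DEAD (a not in live set ['y'])
Stmt 6 't = 0': DEAD (t not in live set ['y'])
Stmt 7 'return y': KEEP (return); live-in = ['y']
Removed statement numbers: [1, 3, 4, 5, 6]
Surviving IR:
  y = 3
  return y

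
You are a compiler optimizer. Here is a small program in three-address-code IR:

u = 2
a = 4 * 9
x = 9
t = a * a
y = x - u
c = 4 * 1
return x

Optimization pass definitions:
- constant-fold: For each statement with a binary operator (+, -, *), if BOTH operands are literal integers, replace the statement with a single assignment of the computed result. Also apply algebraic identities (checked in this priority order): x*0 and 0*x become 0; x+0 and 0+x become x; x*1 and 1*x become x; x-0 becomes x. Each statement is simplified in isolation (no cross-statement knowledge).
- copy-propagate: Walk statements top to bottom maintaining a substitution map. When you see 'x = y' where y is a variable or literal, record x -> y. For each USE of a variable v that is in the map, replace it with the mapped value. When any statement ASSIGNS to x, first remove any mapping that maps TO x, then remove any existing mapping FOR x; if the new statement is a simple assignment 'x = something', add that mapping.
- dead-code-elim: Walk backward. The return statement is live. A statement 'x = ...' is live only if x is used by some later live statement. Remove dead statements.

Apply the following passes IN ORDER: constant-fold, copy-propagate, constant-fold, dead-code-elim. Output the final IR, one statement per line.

Initial IR:
  u = 2
  a = 4 * 9
  x = 9
  t = a * a
  y = x - u
  c = 4 * 1
  return x
After constant-fold (7 stmts):
  u = 2
  a = 36
  x = 9
  t = a * a
  y = x - u
  c = 4
  return x
After copy-propagate (7 stmts):
  u = 2
  a = 36
  x = 9
  t = 36 * 36
  y = 9 - 2
  c = 4
  return 9
After constant-fold (7 stmts):
  u = 2
  a = 36
  x = 9
  t = 1296
  y = 7
  c = 4
  return 9
After dead-code-elim (1 stmts):
  return 9

Answer: return 9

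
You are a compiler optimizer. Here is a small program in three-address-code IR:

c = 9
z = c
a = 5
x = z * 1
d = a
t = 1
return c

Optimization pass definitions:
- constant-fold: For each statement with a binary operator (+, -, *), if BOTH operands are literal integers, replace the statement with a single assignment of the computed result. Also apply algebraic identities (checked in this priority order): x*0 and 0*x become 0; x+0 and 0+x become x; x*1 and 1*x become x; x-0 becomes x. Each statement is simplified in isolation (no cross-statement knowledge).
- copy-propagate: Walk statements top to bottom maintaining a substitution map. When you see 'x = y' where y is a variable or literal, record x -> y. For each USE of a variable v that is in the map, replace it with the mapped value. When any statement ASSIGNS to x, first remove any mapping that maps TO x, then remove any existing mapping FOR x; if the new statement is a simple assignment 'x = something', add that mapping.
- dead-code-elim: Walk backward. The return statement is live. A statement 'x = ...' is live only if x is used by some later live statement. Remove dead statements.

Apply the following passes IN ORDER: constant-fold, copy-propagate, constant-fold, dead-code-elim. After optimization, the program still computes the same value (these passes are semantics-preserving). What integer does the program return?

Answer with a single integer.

Answer: 9

Derivation:
Initial IR:
  c = 9
  z = c
  a = 5
  x = z * 1
  d = a
  t = 1
  return c
After constant-fold (7 stmts):
  c = 9
  z = c
  a = 5
  x = z
  d = a
  t = 1
  return c
After copy-propagate (7 stmts):
  c = 9
  z = 9
  a = 5
  x = 9
  d = 5
  t = 1
  return 9
After constant-fold (7 stmts):
  c = 9
  z = 9
  a = 5
  x = 9
  d = 5
  t = 1
  return 9
After dead-code-elim (1 stmts):
  return 9
Evaluate:
  c = 9  =>  c = 9
  z = c  =>  z = 9
  a = 5  =>  a = 5
  x = z * 1  =>  x = 9
  d = a  =>  d = 5
  t = 1  =>  t = 1
  return c = 9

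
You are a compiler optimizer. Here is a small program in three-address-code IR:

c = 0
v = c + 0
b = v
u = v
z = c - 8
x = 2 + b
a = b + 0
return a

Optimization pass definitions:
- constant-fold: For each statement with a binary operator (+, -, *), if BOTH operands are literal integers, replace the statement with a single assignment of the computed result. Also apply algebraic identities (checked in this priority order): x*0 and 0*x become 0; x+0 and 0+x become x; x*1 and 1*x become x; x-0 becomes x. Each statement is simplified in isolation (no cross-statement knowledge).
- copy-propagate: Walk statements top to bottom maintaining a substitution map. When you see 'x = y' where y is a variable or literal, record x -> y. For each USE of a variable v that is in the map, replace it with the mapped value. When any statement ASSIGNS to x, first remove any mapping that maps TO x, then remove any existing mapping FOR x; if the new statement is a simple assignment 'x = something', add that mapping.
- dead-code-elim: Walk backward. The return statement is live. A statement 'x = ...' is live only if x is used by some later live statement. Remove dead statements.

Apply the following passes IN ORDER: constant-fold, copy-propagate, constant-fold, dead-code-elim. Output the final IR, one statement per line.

Initial IR:
  c = 0
  v = c + 0
  b = v
  u = v
  z = c - 8
  x = 2 + b
  a = b + 0
  return a
After constant-fold (8 stmts):
  c = 0
  v = c
  b = v
  u = v
  z = c - 8
  x = 2 + b
  a = b
  return a
After copy-propagate (8 stmts):
  c = 0
  v = 0
  b = 0
  u = 0
  z = 0 - 8
  x = 2 + 0
  a = 0
  return 0
After constant-fold (8 stmts):
  c = 0
  v = 0
  b = 0
  u = 0
  z = -8
  x = 2
  a = 0
  return 0
After dead-code-elim (1 stmts):
  return 0

Answer: return 0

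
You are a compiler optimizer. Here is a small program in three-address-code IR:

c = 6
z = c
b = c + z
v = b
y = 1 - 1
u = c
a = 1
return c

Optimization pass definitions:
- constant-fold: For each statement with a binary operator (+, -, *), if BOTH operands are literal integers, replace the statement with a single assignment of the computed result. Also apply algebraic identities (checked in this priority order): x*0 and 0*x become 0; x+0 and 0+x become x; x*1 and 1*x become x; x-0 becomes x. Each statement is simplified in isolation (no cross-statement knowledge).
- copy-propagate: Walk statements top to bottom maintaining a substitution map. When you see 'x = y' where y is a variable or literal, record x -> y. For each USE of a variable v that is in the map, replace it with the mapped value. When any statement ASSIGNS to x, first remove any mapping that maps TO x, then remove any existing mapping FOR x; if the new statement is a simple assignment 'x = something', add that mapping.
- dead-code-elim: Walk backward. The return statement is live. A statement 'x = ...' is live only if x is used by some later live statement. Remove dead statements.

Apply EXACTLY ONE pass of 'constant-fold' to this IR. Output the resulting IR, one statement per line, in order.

Applying constant-fold statement-by-statement:
  [1] c = 6  (unchanged)
  [2] z = c  (unchanged)
  [3] b = c + z  (unchanged)
  [4] v = b  (unchanged)
  [5] y = 1 - 1  -> y = 0
  [6] u = c  (unchanged)
  [7] a = 1  (unchanged)
  [8] return c  (unchanged)
Result (8 stmts):
  c = 6
  z = c
  b = c + z
  v = b
  y = 0
  u = c
  a = 1
  return c

Answer: c = 6
z = c
b = c + z
v = b
y = 0
u = c
a = 1
return c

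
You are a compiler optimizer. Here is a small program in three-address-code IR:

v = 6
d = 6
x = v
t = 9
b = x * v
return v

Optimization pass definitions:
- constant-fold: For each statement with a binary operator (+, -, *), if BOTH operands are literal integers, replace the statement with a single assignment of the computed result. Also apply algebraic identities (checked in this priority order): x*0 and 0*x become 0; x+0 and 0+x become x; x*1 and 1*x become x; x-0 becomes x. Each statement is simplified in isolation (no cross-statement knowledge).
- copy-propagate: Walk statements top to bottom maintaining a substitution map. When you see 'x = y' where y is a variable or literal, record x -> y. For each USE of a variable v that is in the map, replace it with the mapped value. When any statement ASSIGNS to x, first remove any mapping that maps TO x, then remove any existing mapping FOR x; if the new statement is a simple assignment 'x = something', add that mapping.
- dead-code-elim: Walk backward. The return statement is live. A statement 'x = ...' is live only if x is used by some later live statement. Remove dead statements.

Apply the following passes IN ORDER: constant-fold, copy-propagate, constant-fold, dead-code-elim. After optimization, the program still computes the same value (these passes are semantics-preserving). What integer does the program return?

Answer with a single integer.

Answer: 6

Derivation:
Initial IR:
  v = 6
  d = 6
  x = v
  t = 9
  b = x * v
  return v
After constant-fold (6 stmts):
  v = 6
  d = 6
  x = v
  t = 9
  b = x * v
  return v
After copy-propagate (6 stmts):
  v = 6
  d = 6
  x = 6
  t = 9
  b = 6 * 6
  return 6
After constant-fold (6 stmts):
  v = 6
  d = 6
  x = 6
  t = 9
  b = 36
  return 6
After dead-code-elim (1 stmts):
  return 6
Evaluate:
  v = 6  =>  v = 6
  d = 6  =>  d = 6
  x = v  =>  x = 6
  t = 9  =>  t = 9
  b = x * v  =>  b = 36
  return v = 6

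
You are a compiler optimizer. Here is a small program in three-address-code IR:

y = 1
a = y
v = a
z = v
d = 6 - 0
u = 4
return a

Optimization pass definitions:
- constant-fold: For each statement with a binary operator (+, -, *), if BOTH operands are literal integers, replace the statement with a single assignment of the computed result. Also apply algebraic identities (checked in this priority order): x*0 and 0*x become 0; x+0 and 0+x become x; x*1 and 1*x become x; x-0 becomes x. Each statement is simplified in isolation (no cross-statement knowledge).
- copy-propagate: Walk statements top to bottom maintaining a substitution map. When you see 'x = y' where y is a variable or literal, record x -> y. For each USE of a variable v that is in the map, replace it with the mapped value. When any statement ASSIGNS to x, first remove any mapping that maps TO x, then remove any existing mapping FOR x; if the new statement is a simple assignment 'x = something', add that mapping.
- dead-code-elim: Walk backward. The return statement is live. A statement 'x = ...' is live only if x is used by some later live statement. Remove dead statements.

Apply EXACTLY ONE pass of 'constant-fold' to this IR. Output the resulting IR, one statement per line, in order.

Applying constant-fold statement-by-statement:
  [1] y = 1  (unchanged)
  [2] a = y  (unchanged)
  [3] v = a  (unchanged)
  [4] z = v  (unchanged)
  [5] d = 6 - 0  -> d = 6
  [6] u = 4  (unchanged)
  [7] return a  (unchanged)
Result (7 stmts):
  y = 1
  a = y
  v = a
  z = v
  d = 6
  u = 4
  return a

Answer: y = 1
a = y
v = a
z = v
d = 6
u = 4
return a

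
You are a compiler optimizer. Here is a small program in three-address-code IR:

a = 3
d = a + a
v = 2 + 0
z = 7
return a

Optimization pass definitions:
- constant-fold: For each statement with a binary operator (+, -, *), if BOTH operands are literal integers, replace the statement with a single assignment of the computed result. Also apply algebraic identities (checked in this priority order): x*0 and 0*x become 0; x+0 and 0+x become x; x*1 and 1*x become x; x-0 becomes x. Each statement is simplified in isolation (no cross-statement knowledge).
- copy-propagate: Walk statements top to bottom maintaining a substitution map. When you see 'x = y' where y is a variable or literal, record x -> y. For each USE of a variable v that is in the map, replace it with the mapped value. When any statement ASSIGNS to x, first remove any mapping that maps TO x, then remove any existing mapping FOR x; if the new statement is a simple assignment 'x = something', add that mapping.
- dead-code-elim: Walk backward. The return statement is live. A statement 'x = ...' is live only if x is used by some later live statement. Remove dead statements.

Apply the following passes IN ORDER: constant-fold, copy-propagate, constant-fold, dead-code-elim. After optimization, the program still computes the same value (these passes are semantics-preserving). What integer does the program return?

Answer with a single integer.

Initial IR:
  a = 3
  d = a + a
  v = 2 + 0
  z = 7
  return a
After constant-fold (5 stmts):
  a = 3
  d = a + a
  v = 2
  z = 7
  return a
After copy-propagate (5 stmts):
  a = 3
  d = 3 + 3
  v = 2
  z = 7
  return 3
After constant-fold (5 stmts):
  a = 3
  d = 6
  v = 2
  z = 7
  return 3
After dead-code-elim (1 stmts):
  return 3
Evaluate:
  a = 3  =>  a = 3
  d = a + a  =>  d = 6
  v = 2 + 0  =>  v = 2
  z = 7  =>  z = 7
  return a = 3

Answer: 3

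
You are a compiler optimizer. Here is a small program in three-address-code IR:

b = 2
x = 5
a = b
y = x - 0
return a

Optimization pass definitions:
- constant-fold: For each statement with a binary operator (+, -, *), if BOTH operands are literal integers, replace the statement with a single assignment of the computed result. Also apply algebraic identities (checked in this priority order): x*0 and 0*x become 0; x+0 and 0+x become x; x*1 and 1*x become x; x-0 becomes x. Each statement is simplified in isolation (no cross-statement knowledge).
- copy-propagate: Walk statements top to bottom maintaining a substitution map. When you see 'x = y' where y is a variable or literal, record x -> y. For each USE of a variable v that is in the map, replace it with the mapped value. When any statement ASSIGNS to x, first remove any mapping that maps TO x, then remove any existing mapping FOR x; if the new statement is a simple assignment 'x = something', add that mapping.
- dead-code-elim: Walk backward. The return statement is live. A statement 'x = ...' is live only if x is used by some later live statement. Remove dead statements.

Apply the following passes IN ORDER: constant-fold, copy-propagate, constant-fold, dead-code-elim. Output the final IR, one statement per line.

Answer: return 2

Derivation:
Initial IR:
  b = 2
  x = 5
  a = b
  y = x - 0
  return a
After constant-fold (5 stmts):
  b = 2
  x = 5
  a = b
  y = x
  return a
After copy-propagate (5 stmts):
  b = 2
  x = 5
  a = 2
  y = 5
  return 2
After constant-fold (5 stmts):
  b = 2
  x = 5
  a = 2
  y = 5
  return 2
After dead-code-elim (1 stmts):
  return 2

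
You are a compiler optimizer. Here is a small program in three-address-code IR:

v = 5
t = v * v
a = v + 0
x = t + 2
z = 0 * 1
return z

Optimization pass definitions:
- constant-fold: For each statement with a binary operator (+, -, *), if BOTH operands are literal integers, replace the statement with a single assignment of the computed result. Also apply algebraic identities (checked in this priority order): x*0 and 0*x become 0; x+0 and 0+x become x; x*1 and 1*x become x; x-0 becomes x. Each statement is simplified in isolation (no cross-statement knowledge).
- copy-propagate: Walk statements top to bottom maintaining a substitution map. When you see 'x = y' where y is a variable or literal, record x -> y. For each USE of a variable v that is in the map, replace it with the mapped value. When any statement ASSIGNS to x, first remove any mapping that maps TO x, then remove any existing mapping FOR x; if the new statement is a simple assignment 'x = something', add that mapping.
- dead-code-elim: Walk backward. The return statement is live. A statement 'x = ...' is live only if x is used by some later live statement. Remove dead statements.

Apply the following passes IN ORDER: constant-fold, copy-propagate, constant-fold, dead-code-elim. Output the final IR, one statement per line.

Initial IR:
  v = 5
  t = v * v
  a = v + 0
  x = t + 2
  z = 0 * 1
  return z
After constant-fold (6 stmts):
  v = 5
  t = v * v
  a = v
  x = t + 2
  z = 0
  return z
After copy-propagate (6 stmts):
  v = 5
  t = 5 * 5
  a = 5
  x = t + 2
  z = 0
  return 0
After constant-fold (6 stmts):
  v = 5
  t = 25
  a = 5
  x = t + 2
  z = 0
  return 0
After dead-code-elim (1 stmts):
  return 0

Answer: return 0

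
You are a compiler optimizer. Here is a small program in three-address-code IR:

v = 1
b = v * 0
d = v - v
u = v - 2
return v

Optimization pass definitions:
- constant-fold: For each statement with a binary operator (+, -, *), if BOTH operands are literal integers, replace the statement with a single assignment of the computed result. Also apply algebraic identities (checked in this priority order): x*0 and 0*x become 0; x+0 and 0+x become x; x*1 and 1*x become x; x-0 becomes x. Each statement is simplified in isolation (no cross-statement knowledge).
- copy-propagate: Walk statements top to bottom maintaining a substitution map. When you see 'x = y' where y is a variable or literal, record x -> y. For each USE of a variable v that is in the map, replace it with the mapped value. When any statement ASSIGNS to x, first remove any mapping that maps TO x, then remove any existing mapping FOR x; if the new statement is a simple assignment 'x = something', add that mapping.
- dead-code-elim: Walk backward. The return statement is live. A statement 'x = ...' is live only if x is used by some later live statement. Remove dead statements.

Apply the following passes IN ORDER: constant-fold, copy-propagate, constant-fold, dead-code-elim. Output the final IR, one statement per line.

Answer: return 1

Derivation:
Initial IR:
  v = 1
  b = v * 0
  d = v - v
  u = v - 2
  return v
After constant-fold (5 stmts):
  v = 1
  b = 0
  d = v - v
  u = v - 2
  return v
After copy-propagate (5 stmts):
  v = 1
  b = 0
  d = 1 - 1
  u = 1 - 2
  return 1
After constant-fold (5 stmts):
  v = 1
  b = 0
  d = 0
  u = -1
  return 1
After dead-code-elim (1 stmts):
  return 1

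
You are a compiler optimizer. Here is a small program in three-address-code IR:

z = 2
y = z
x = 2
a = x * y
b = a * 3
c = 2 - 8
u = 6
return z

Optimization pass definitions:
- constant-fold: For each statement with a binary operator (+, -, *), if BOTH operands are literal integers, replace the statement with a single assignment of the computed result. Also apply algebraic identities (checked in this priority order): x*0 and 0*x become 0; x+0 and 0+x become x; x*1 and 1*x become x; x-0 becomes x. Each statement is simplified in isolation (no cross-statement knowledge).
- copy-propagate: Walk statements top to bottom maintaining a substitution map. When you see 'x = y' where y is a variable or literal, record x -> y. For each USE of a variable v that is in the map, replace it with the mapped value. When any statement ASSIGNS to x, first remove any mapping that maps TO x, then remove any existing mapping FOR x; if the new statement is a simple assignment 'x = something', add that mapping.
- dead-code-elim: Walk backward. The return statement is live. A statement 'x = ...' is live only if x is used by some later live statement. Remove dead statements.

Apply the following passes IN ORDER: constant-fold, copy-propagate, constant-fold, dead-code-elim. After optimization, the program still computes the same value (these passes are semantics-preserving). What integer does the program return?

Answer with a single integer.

Initial IR:
  z = 2
  y = z
  x = 2
  a = x * y
  b = a * 3
  c = 2 - 8
  u = 6
  return z
After constant-fold (8 stmts):
  z = 2
  y = z
  x = 2
  a = x * y
  b = a * 3
  c = -6
  u = 6
  return z
After copy-propagate (8 stmts):
  z = 2
  y = 2
  x = 2
  a = 2 * 2
  b = a * 3
  c = -6
  u = 6
  return 2
After constant-fold (8 stmts):
  z = 2
  y = 2
  x = 2
  a = 4
  b = a * 3
  c = -6
  u = 6
  return 2
After dead-code-elim (1 stmts):
  return 2
Evaluate:
  z = 2  =>  z = 2
  y = z  =>  y = 2
  x = 2  =>  x = 2
  a = x * y  =>  a = 4
  b = a * 3  =>  b = 12
  c = 2 - 8  =>  c = -6
  u = 6  =>  u = 6
  return z = 2

Answer: 2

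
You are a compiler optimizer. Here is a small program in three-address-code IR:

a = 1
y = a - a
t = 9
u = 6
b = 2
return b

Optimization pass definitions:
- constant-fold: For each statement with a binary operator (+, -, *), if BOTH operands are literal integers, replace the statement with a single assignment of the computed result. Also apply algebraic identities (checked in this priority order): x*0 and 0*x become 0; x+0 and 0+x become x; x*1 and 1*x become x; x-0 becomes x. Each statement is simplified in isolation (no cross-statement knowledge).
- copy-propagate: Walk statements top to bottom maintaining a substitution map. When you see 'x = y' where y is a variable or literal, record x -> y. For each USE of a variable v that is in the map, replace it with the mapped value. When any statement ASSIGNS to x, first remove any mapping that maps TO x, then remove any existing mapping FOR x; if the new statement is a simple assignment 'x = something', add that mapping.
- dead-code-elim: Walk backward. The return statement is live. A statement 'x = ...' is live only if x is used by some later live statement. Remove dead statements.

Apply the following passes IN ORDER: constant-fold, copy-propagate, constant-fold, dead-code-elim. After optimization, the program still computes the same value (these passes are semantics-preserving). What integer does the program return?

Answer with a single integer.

Answer: 2

Derivation:
Initial IR:
  a = 1
  y = a - a
  t = 9
  u = 6
  b = 2
  return b
After constant-fold (6 stmts):
  a = 1
  y = a - a
  t = 9
  u = 6
  b = 2
  return b
After copy-propagate (6 stmts):
  a = 1
  y = 1 - 1
  t = 9
  u = 6
  b = 2
  return 2
After constant-fold (6 stmts):
  a = 1
  y = 0
  t = 9
  u = 6
  b = 2
  return 2
After dead-code-elim (1 stmts):
  return 2
Evaluate:
  a = 1  =>  a = 1
  y = a - a  =>  y = 0
  t = 9  =>  t = 9
  u = 6  =>  u = 6
  b = 2  =>  b = 2
  return b = 2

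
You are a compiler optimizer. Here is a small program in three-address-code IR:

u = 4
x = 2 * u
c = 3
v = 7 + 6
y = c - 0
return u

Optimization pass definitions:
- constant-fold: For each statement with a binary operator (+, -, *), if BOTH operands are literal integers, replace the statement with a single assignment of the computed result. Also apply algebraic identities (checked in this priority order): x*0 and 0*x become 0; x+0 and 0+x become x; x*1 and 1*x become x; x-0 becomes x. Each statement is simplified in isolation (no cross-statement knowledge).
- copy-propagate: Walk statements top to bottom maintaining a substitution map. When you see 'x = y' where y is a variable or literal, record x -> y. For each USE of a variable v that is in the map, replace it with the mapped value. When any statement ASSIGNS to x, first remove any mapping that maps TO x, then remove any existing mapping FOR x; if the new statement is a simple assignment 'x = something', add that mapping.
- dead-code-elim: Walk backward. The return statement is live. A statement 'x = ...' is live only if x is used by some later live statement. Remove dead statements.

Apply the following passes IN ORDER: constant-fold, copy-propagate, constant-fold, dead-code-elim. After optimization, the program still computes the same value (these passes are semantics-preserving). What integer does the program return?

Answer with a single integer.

Initial IR:
  u = 4
  x = 2 * u
  c = 3
  v = 7 + 6
  y = c - 0
  return u
After constant-fold (6 stmts):
  u = 4
  x = 2 * u
  c = 3
  v = 13
  y = c
  return u
After copy-propagate (6 stmts):
  u = 4
  x = 2 * 4
  c = 3
  v = 13
  y = 3
  return 4
After constant-fold (6 stmts):
  u = 4
  x = 8
  c = 3
  v = 13
  y = 3
  return 4
After dead-code-elim (1 stmts):
  return 4
Evaluate:
  u = 4  =>  u = 4
  x = 2 * u  =>  x = 8
  c = 3  =>  c = 3
  v = 7 + 6  =>  v = 13
  y = c - 0  =>  y = 3
  return u = 4

Answer: 4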